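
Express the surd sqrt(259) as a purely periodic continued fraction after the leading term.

[16; (10, 1, 2, 3, 4, 3, 2, 1, 10, 32)]

Write x_i = (sqrt(259) + m_i)/d_i with (m_0, d_0) = (0, 1). a_0 = floor(sqrt(259)) = 16, since 16^2 = 256 <= 259 < 289 = 17^2.
Iterate m_{i+1} = d_i*a_i - m_i, d_{i+1} = (259 - m_{i+1}^2)/d_i, a_{i+1} = floor((a_0 + m_{i+1})/d_{i+1}):
  m_1 = 1*16 - 0 = 16, d_1 = (259 - 16^2)/1 = 3/1 = 3, a_1 = floor((16 + 16)/3) = 10.
  m_2 = 3*10 - 16 = 14, d_2 = (259 - 14^2)/3 = 63/3 = 21, a_2 = floor((16 + 14)/21) = 1.
  m_3 = 21*1 - 14 = 7, d_3 = (259 - 7^2)/21 = 210/21 = 10, a_3 = floor((16 + 7)/10) = 2.
  m_4 = 10*2 - 7 = 13, d_4 = (259 - 13^2)/10 = 90/10 = 9, a_4 = floor((16 + 13)/9) = 3.
  m_5 = 9*3 - 13 = 14, d_5 = (259 - 14^2)/9 = 63/9 = 7, a_5 = floor((16 + 14)/7) = 4.
  m_6 = 7*4 - 14 = 14, d_6 = (259 - 14^2)/7 = 63/7 = 9, a_6 = floor((16 + 14)/9) = 3.
  m_7 = 9*3 - 14 = 13, d_7 = (259 - 13^2)/9 = 90/9 = 10, a_7 = floor((16 + 13)/10) = 2.
  m_8 = 10*2 - 13 = 7, d_8 = (259 - 7^2)/10 = 210/10 = 21, a_8 = floor((16 + 7)/21) = 1.
  m_9 = 21*1 - 7 = 14, d_9 = (259 - 14^2)/21 = 63/21 = 3, a_9 = floor((16 + 14)/3) = 10.
  m_10 = 3*10 - 14 = 16, d_10 = (259 - 16^2)/3 = 3/3 = 1, a_10 = floor((16 + 16)/1) = 32.
  m_11 = 1*32 - 16 = 16, d_11 = (259 - 16^2)/1 = 3/1 = 3: (m_11, d_11) = (m_1, d_1) = (16, 3), so from here the quotients repeat a_1, ..., a_10; the period length is 10.
Hence the expansion of sqrt(259) is a_0 = 16 followed by the repeating block 10, 1, 2, 3, 4, 3, 2, 1, 10, 32 (period 10).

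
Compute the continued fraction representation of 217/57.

Run the Euclidean algorithm on 217 and 57; the successive quotients are the partial quotients a_0, a_1, ... (each step inverts the fractional part left over by the previous one):
  217 = 3*57 + 46, so a_0 = 3.
  57 = 1*46 + 11, so a_1 = 1.
  46 = 4*11 + 2, so a_2 = 4.
  11 = 5*2 + 1, so a_3 = 5.
  2 = 2*1 + 0, so a_4 = 2.
The remainder reaches 0 after 5 divisions, so the expansion has 5 partial quotients, read off in order.

[3; 1, 4, 5, 2]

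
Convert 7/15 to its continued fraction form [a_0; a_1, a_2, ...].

Run the Euclidean algorithm on 7 and 15; the successive quotients are the partial quotients a_0, a_1, ... (each step inverts the fractional part left over by the previous one):
  7 = 0*15 + 7, so a_0 = 0.
  15 = 2*7 + 1, so a_1 = 2.
  7 = 7*1 + 0, so a_2 = 7.
The remainder reaches 0 after 3 divisions, so the expansion has 3 partial quotients, read off in order.

[0; 2, 7]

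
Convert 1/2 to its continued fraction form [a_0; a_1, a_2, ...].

[0; 2]

Run the Euclidean algorithm on 1 and 2; the successive quotients are the partial quotients a_0, a_1, ... (each step inverts the fractional part left over by the previous one):
  1 = 0*2 + 1, so a_0 = 0.
  2 = 2*1 + 0, so a_1 = 2.
The remainder reaches 0 after 2 divisions, so the expansion has 2 partial quotients, read off in order.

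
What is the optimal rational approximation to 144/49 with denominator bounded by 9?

Expand x = 144/49 as a continued fraction with the Euclidean algorithm:
  144 = 2*49 + 46, so a_0 = 2.
  49 = 1*46 + 3, so a_1 = 1.
  46 = 15*3 + 1, so a_2 = 15.
  3 = 3*1 + 0, so a_3 = 3.
so x = [2; 1, 15, 3].
Convergents (p_i = a_i*p_{i-1} + p_{i-2}, q_i = a_i*q_{i-1} + q_{i-2} with p_{-2}=0, p_{-1}=1, q_{-2}=1, q_{-1}=0), until the denominator exceeds 9:
  i=0: a_0=2, p_0 = 2*1 + 0 = 2, q_0 = 2*0 + 1 = 1.
  i=1: a_1=1, p_1 = 1*2 + 1 = 3, q_1 = 1*1 + 0 = 1.
  i=2: a_2=15, p_2 = 15*3 + 2 = 47, q_2 = 15*1 + 1 = 16.
q_2 = 16 > 9, so the last convergent with denominator <= 9 is p_1/q_1 = 3/1.
The closest fraction with denominator <= 9 is either p_1/q_1 or the intermediate fraction (k*p_1 + p_0)/(k*q_1 + q_0) with the largest k >= 1 whose denominator stays <= 9; these approach x as k grows, and every other convergent or intermediate fraction in range is farther away.
Largest k: floor((9 - q_0)/q_1) = floor((9 - 1)/1) = 8.
That gives (8*3 + 2)/(8*1 + 1) = 26/9.
Compare the errors: |x - 3/1| = |144*1 - 3*49|/(49*1) = 3/49, and |x - 26/9| = |144*9 - 26*49|/(49*9) = 22/441.
Cross-multiplying, 22*49 = 1078 < 1323 = 3*441, so 22/441 is smaller: the intermediate fraction 26/9 is closer to x than 3/1.

26/9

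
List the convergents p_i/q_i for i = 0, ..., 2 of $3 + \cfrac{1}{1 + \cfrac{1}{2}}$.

Using the convergent recurrence p_i = a_i*p_{i-1} + p_{i-2}, q_i = a_i*q_{i-1} + q_{i-2} with p_{-2}=0, p_{-1}=1, q_{-2}=1, q_{-1}=0:
  i=0: a_0=3, p_0 = 3*1 + 0 = 3, q_0 = 3*0 + 1 = 1.
  i=1: a_1=1, p_1 = 1*3 + 1 = 4, q_1 = 1*1 + 0 = 1.
  i=2: a_2=2, p_2 = 2*4 + 3 = 11, q_2 = 2*1 + 1 = 3.

3/1, 4/1, 11/3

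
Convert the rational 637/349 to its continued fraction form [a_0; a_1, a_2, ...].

[1; 1, 4, 1, 2, 1, 1, 2, 3]

Run the Euclidean algorithm on 637 and 349; the successive quotients are the partial quotients a_0, a_1, ... (each step inverts the fractional part left over by the previous one):
  637 = 1*349 + 288, so a_0 = 1.
  349 = 1*288 + 61, so a_1 = 1.
  288 = 4*61 + 44, so a_2 = 4.
  61 = 1*44 + 17, so a_3 = 1.
  44 = 2*17 + 10, so a_4 = 2.
  17 = 1*10 + 7, so a_5 = 1.
  10 = 1*7 + 3, so a_6 = 1.
  7 = 2*3 + 1, so a_7 = 2.
  3 = 3*1 + 0, so a_8 = 3.
The remainder reaches 0 after 9 divisions, so the expansion has 9 partial quotients, read off in order.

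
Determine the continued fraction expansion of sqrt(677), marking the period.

[26; (52)]

Write x_i = (sqrt(677) + m_i)/d_i with (m_0, d_0) = (0, 1). a_0 = floor(sqrt(677)) = 26, since 26^2 = 676 <= 677 < 729 = 27^2.
Iterate m_{i+1} = d_i*a_i - m_i, d_{i+1} = (677 - m_{i+1}^2)/d_i, a_{i+1} = floor((a_0 + m_{i+1})/d_{i+1}):
  m_1 = 1*26 - 0 = 26, d_1 = (677 - 26^2)/1 = 1/1 = 1, a_1 = floor((26 + 26)/1) = 52.
  m_2 = 1*52 - 26 = 26, d_2 = (677 - 26^2)/1 = 1/1 = 1: (m_2, d_2) = (m_1, d_1) = (26, 1), so from here the quotient a_1 repeats; the period length is 1.
Hence the expansion of sqrt(677) is a_0 = 26 followed by the repeating block 52 (period 1).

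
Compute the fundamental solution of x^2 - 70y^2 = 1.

(x, y) = (251, 30)

First expand sqrt(70) as a continued fraction. With x_i = (sqrt(70) + m_i)/d_i and (m_0, d_0) = (0, 1): a_0 = floor(sqrt(70)) = 8, since 8^2 = 64 <= 70 < 81 = 9^2.
Iterate m_{i+1} = d_i*a_i - m_i, d_{i+1} = (70 - m_{i+1}^2)/d_i, a_{i+1} = floor((a_0 + m_{i+1})/d_{i+1}):
  m_1 = 1*8 - 0 = 8, d_1 = (70 - 8^2)/1 = 6/1 = 6, a_1 = floor((8 + 8)/6) = 2.
  m_2 = 6*2 - 8 = 4, d_2 = (70 - 4^2)/6 = 54/6 = 9, a_2 = floor((8 + 4)/9) = 1.
  m_3 = 9*1 - 4 = 5, d_3 = (70 - 5^2)/9 = 45/9 = 5, a_3 = floor((8 + 5)/5) = 2.
  m_4 = 5*2 - 5 = 5, d_4 = (70 - 5^2)/5 = 45/5 = 9, a_4 = floor((8 + 5)/9) = 1.
  m_5 = 9*1 - 5 = 4, d_5 = (70 - 4^2)/9 = 54/9 = 6, a_5 = floor((8 + 4)/6) = 2.
  m_6 = 6*2 - 4 = 8, d_6 = (70 - 8^2)/6 = 6/6 = 1, a_6 = floor((8 + 8)/1) = 16.
  m_7 = 1*16 - 8 = 8, d_7 = (70 - 8^2)/1 = 6/1 = 6: (m_7, d_7) = (m_1, d_1) = (8, 6), so from here the quotients repeat a_1, ..., a_6; the period length is 6.
So sqrt(70) = [8; (2, 1, 2, 1, 2, 16)] with period length k = 6.
k is even, so the fundamental solution of x^2 - 70y^2 = 1 is (p_{k-1}, q_{k-1}) = (p_5, q_5); compute convergents through index 5.
Convergents (p_i = a_i*p_{i-1} + p_{i-2}, q_i = a_i*q_{i-1} + q_{i-2} with p_{-2}=0, p_{-1}=1, q_{-2}=1, q_{-1}=0):
  i=0: a_0=8, p_0 = 8*1 + 0 = 8, q_0 = 8*0 + 1 = 1.
  i=1: a_1=2, p_1 = 2*8 + 1 = 17, q_1 = 2*1 + 0 = 2.
  i=2: a_2=1, p_2 = 1*17 + 8 = 25, q_2 = 1*2 + 1 = 3.
  i=3: a_3=2, p_3 = 2*25 + 17 = 67, q_3 = 2*3 + 2 = 8.
  i=4: a_4=1, p_4 = 1*67 + 25 = 92, q_4 = 1*8 + 3 = 11.
  i=5: a_5=2, p_5 = 2*92 + 67 = 251, q_5 = 2*11 + 8 = 30.
Check: 251^2 - 70*30^2 = 63001 - 63000 = 1, so (x, y) = (251, 30) solves the equation, and by the theorem it is the least positive solution.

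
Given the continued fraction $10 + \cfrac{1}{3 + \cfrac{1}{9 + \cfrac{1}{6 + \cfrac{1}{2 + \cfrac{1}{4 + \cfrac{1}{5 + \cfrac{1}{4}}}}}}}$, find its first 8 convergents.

10/1, 31/3, 289/28, 1765/171, 3819/370, 17041/1651, 89024/8625, 373137/36151

Using the convergent recurrence p_i = a_i*p_{i-1} + p_{i-2}, q_i = a_i*q_{i-1} + q_{i-2} with p_{-2}=0, p_{-1}=1, q_{-2}=1, q_{-1}=0:
  i=0: a_0=10, p_0 = 10*1 + 0 = 10, q_0 = 10*0 + 1 = 1.
  i=1: a_1=3, p_1 = 3*10 + 1 = 31, q_1 = 3*1 + 0 = 3.
  i=2: a_2=9, p_2 = 9*31 + 10 = 289, q_2 = 9*3 + 1 = 28.
  i=3: a_3=6, p_3 = 6*289 + 31 = 1765, q_3 = 6*28 + 3 = 171.
  i=4: a_4=2, p_4 = 2*1765 + 289 = 3819, q_4 = 2*171 + 28 = 370.
  i=5: a_5=4, p_5 = 4*3819 + 1765 = 17041, q_5 = 4*370 + 171 = 1651.
  i=6: a_6=5, p_6 = 5*17041 + 3819 = 89024, q_6 = 5*1651 + 370 = 8625.
  i=7: a_7=4, p_7 = 4*89024 + 17041 = 373137, q_7 = 4*8625 + 1651 = 36151.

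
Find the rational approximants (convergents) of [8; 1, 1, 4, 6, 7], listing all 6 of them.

8/1, 9/1, 17/2, 77/9, 479/56, 3430/401

Using the convergent recurrence p_i = a_i*p_{i-1} + p_{i-2}, q_i = a_i*q_{i-1} + q_{i-2} with p_{-2}=0, p_{-1}=1, q_{-2}=1, q_{-1}=0:
  i=0: a_0=8, p_0 = 8*1 + 0 = 8, q_0 = 8*0 + 1 = 1.
  i=1: a_1=1, p_1 = 1*8 + 1 = 9, q_1 = 1*1 + 0 = 1.
  i=2: a_2=1, p_2 = 1*9 + 8 = 17, q_2 = 1*1 + 1 = 2.
  i=3: a_3=4, p_3 = 4*17 + 9 = 77, q_3 = 4*2 + 1 = 9.
  i=4: a_4=6, p_4 = 6*77 + 17 = 479, q_4 = 6*9 + 2 = 56.
  i=5: a_5=7, p_5 = 7*479 + 77 = 3430, q_5 = 7*56 + 9 = 401.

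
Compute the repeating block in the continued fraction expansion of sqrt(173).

Write x_i = (sqrt(173) + m_i)/d_i with (m_0, d_0) = (0, 1). a_0 = floor(sqrt(173)) = 13, since 13^2 = 169 <= 173 < 196 = 14^2.
Iterate m_{i+1} = d_i*a_i - m_i, d_{i+1} = (173 - m_{i+1}^2)/d_i, a_{i+1} = floor((a_0 + m_{i+1})/d_{i+1}):
  m_1 = 1*13 - 0 = 13, d_1 = (173 - 13^2)/1 = 4/1 = 4, a_1 = floor((13 + 13)/4) = 6.
  m_2 = 4*6 - 13 = 11, d_2 = (173 - 11^2)/4 = 52/4 = 13, a_2 = floor((13 + 11)/13) = 1.
  m_3 = 13*1 - 11 = 2, d_3 = (173 - 2^2)/13 = 169/13 = 13, a_3 = floor((13 + 2)/13) = 1.
  m_4 = 13*1 - 2 = 11, d_4 = (173 - 11^2)/13 = 52/13 = 4, a_4 = floor((13 + 11)/4) = 6.
  m_5 = 4*6 - 11 = 13, d_5 = (173 - 13^2)/4 = 4/4 = 1, a_5 = floor((13 + 13)/1) = 26.
  m_6 = 1*26 - 13 = 13, d_6 = (173 - 13^2)/1 = 4/1 = 4: (m_6, d_6) = (m_1, d_1) = (13, 4), so from here the quotients repeat a_1, ..., a_5; the period length is 5.
Hence the expansion of sqrt(173) is a_0 = 13 followed by the repeating block 6, 1, 1, 6, 26 (period 5).

[13; (6, 1, 1, 6, 26)]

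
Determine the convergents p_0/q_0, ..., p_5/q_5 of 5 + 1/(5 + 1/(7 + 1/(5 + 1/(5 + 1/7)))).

Using the convergent recurrence p_i = a_i*p_{i-1} + p_{i-2}, q_i = a_i*q_{i-1} + q_{i-2} with p_{-2}=0, p_{-1}=1, q_{-2}=1, q_{-1}=0:
  i=0: a_0=5, p_0 = 5*1 + 0 = 5, q_0 = 5*0 + 1 = 1.
  i=1: a_1=5, p_1 = 5*5 + 1 = 26, q_1 = 5*1 + 0 = 5.
  i=2: a_2=7, p_2 = 7*26 + 5 = 187, q_2 = 7*5 + 1 = 36.
  i=3: a_3=5, p_3 = 5*187 + 26 = 961, q_3 = 5*36 + 5 = 185.
  i=4: a_4=5, p_4 = 5*961 + 187 = 4992, q_4 = 5*185 + 36 = 961.
  i=5: a_5=7, p_5 = 7*4992 + 961 = 35905, q_5 = 7*961 + 185 = 6912.

5/1, 26/5, 187/36, 961/185, 4992/961, 35905/6912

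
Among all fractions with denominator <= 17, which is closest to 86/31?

25/9

Expand x = 86/31 as a continued fraction with the Euclidean algorithm:
  86 = 2*31 + 24, so a_0 = 2.
  31 = 1*24 + 7, so a_1 = 1.
  24 = 3*7 + 3, so a_2 = 3.
  7 = 2*3 + 1, so a_3 = 2.
  3 = 3*1 + 0, so a_4 = 3.
so x = [2; 1, 3, 2, 3].
Convergents (p_i = a_i*p_{i-1} + p_{i-2}, q_i = a_i*q_{i-1} + q_{i-2} with p_{-2}=0, p_{-1}=1, q_{-2}=1, q_{-1}=0), until the denominator exceeds 17:
  i=0: a_0=2, p_0 = 2*1 + 0 = 2, q_0 = 2*0 + 1 = 1.
  i=1: a_1=1, p_1 = 1*2 + 1 = 3, q_1 = 1*1 + 0 = 1.
  i=2: a_2=3, p_2 = 3*3 + 2 = 11, q_2 = 3*1 + 1 = 4.
  i=3: a_3=2, p_3 = 2*11 + 3 = 25, q_3 = 2*4 + 1 = 9.
  i=4: a_4=3, p_4 = 3*25 + 11 = 86, q_4 = 3*9 + 4 = 31.
q_4 = 31 > 17, so the last convergent with denominator <= 17 is p_3/q_3 = 25/9.
The closest fraction with denominator <= 17 is either p_3/q_3 or the intermediate fraction (k*p_3 + p_2)/(k*q_3 + q_2) with the largest k >= 1 whose denominator stays <= 17; these approach x as k grows, and every other convergent or intermediate fraction in range is farther away.
Largest k: floor((17 - q_2)/q_3) = floor((17 - 4)/9) = 1.
That gives (1*25 + 11)/(1*9 + 4) = 36/13.
Compare the errors: |x - 25/9| = |86*9 - 25*31|/(31*9) = 1/279, and |x - 36/13| = |86*13 - 36*31|/(31*13) = 2/403.
Cross-multiplying, 1*403 = 403 < 558 = 2*279, so 1/279 is smaller: the convergent 25/9 is closer to x than 36/13.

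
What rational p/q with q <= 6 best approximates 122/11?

Expand x = 122/11 as a continued fraction with the Euclidean algorithm:
  122 = 11*11 + 1, so a_0 = 11.
  11 = 11*1 + 0, so a_1 = 11.
so x = [11; 11].
Convergents (p_i = a_i*p_{i-1} + p_{i-2}, q_i = a_i*q_{i-1} + q_{i-2} with p_{-2}=0, p_{-1}=1, q_{-2}=1, q_{-1}=0), until the denominator exceeds 6:
  i=0: a_0=11, p_0 = 11*1 + 0 = 11, q_0 = 11*0 + 1 = 1.
  i=1: a_1=11, p_1 = 11*11 + 1 = 122, q_1 = 11*1 + 0 = 11.
q_1 = 11 > 6, so the last convergent with denominator <= 6 is p_0/q_0 = 11/1.
The closest fraction with denominator <= 6 is either p_0/q_0 or the intermediate fraction (k*p_0 + p_{-1})/(k*q_0 + q_{-1}) with the largest k >= 1 whose denominator stays <= 6; these approach x as k grows, and every other convergent or intermediate fraction in range is farther away.
Largest k: floor((6 - q_{-1})/q_0) = floor((6 - 0)/1) = 6 (using the seeds p_{-1} = 1, q_{-1} = 0).
That gives (6*11 + 1)/(6*1 + 0) = 67/6.
Compare the errors: |x - 11/1| = |122*1 - 11*11|/(11*1) = 1/11, and |x - 67/6| = |122*6 - 67*11|/(11*6) = 5/66.
Cross-multiplying, 5*11 = 55 < 66 = 1*66, so 5/66 is smaller: the intermediate fraction 67/6 is closer to x than 11/1.

67/6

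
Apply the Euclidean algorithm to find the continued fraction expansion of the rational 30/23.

[1; 3, 3, 2]

Run the Euclidean algorithm on 30 and 23; the successive quotients are the partial quotients a_0, a_1, ... (each step inverts the fractional part left over by the previous one):
  30 = 1*23 + 7, so a_0 = 1.
  23 = 3*7 + 2, so a_1 = 3.
  7 = 3*2 + 1, so a_2 = 3.
  2 = 2*1 + 0, so a_3 = 2.
The remainder reaches 0 after 4 divisions, so the expansion has 4 partial quotients, read off in order.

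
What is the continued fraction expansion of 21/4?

Run the Euclidean algorithm on 21 and 4; the successive quotients are the partial quotients a_0, a_1, ... (each step inverts the fractional part left over by the previous one):
  21 = 5*4 + 1, so a_0 = 5.
  4 = 4*1 + 0, so a_1 = 4.
The remainder reaches 0 after 2 divisions, so the expansion has 2 partial quotients, read off in order.

[5; 4]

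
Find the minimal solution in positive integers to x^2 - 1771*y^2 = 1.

(x, y) = (505, 12)

First expand sqrt(1771) as a continued fraction. With x_i = (sqrt(1771) + m_i)/d_i and (m_0, d_0) = (0, 1): a_0 = floor(sqrt(1771)) = 42, since 42^2 = 1764 <= 1771 < 1849 = 43^2.
Iterate m_{i+1} = d_i*a_i - m_i, d_{i+1} = (1771 - m_{i+1}^2)/d_i, a_{i+1} = floor((a_0 + m_{i+1})/d_{i+1}):
  m_1 = 1*42 - 0 = 42, d_1 = (1771 - 42^2)/1 = 7/1 = 7, a_1 = floor((42 + 42)/7) = 12.
  m_2 = 7*12 - 42 = 42, d_2 = (1771 - 42^2)/7 = 7/7 = 1, a_2 = floor((42 + 42)/1) = 84.
  m_3 = 1*84 - 42 = 42, d_3 = (1771 - 42^2)/1 = 7/1 = 7: (m_3, d_3) = (m_1, d_1) = (42, 7), so from here the quotients repeat a_1, a_2; the period length is 2.
So sqrt(1771) = [42; (12, 84)] with period length k = 2.
k is even, so the fundamental solution of x^2 - 1771y^2 = 1 is (p_{k-1}, q_{k-1}) = (p_1, q_1); compute convergents through index 1.
Convergents (p_i = a_i*p_{i-1} + p_{i-2}, q_i = a_i*q_{i-1} + q_{i-2} with p_{-2}=0, p_{-1}=1, q_{-2}=1, q_{-1}=0):
  i=0: a_0=42, p_0 = 42*1 + 0 = 42, q_0 = 42*0 + 1 = 1.
  i=1: a_1=12, p_1 = 12*42 + 1 = 505, q_1 = 12*1 + 0 = 12.
Check: 505^2 - 1771*12^2 = 255025 - 255024 = 1, so (x, y) = (505, 12) solves the equation, and by the theorem it is the least positive solution.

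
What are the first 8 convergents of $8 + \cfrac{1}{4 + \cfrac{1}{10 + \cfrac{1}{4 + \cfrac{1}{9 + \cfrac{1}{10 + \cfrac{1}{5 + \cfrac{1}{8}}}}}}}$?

8/1, 33/4, 338/41, 1385/168, 12803/1553, 129415/15698, 659878/80043, 5408439/656042

Using the convergent recurrence p_i = a_i*p_{i-1} + p_{i-2}, q_i = a_i*q_{i-1} + q_{i-2} with p_{-2}=0, p_{-1}=1, q_{-2}=1, q_{-1}=0:
  i=0: a_0=8, p_0 = 8*1 + 0 = 8, q_0 = 8*0 + 1 = 1.
  i=1: a_1=4, p_1 = 4*8 + 1 = 33, q_1 = 4*1 + 0 = 4.
  i=2: a_2=10, p_2 = 10*33 + 8 = 338, q_2 = 10*4 + 1 = 41.
  i=3: a_3=4, p_3 = 4*338 + 33 = 1385, q_3 = 4*41 + 4 = 168.
  i=4: a_4=9, p_4 = 9*1385 + 338 = 12803, q_4 = 9*168 + 41 = 1553.
  i=5: a_5=10, p_5 = 10*12803 + 1385 = 129415, q_5 = 10*1553 + 168 = 15698.
  i=6: a_6=5, p_6 = 5*129415 + 12803 = 659878, q_6 = 5*15698 + 1553 = 80043.
  i=7: a_7=8, p_7 = 8*659878 + 129415 = 5408439, q_7 = 8*80043 + 15698 = 656042.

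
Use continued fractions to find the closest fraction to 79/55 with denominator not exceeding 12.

10/7

Expand x = 79/55 as a continued fraction with the Euclidean algorithm:
  79 = 1*55 + 24, so a_0 = 1.
  55 = 2*24 + 7, so a_1 = 2.
  24 = 3*7 + 3, so a_2 = 3.
  7 = 2*3 + 1, so a_3 = 2.
  3 = 3*1 + 0, so a_4 = 3.
so x = [1; 2, 3, 2, 3].
Convergents (p_i = a_i*p_{i-1} + p_{i-2}, q_i = a_i*q_{i-1} + q_{i-2} with p_{-2}=0, p_{-1}=1, q_{-2}=1, q_{-1}=0), until the denominator exceeds 12:
  i=0: a_0=1, p_0 = 1*1 + 0 = 1, q_0 = 1*0 + 1 = 1.
  i=1: a_1=2, p_1 = 2*1 + 1 = 3, q_1 = 2*1 + 0 = 2.
  i=2: a_2=3, p_2 = 3*3 + 1 = 10, q_2 = 3*2 + 1 = 7.
  i=3: a_3=2, p_3 = 2*10 + 3 = 23, q_3 = 2*7 + 2 = 16.
q_3 = 16 > 12, so the last convergent with denominator <= 12 is p_2/q_2 = 10/7.
The closest fraction with denominator <= 12 is either p_2/q_2 or the intermediate fraction (k*p_2 + p_1)/(k*q_2 + q_1) with the largest k >= 1 whose denominator stays <= 12; these approach x as k grows, and every other convergent or intermediate fraction in range is farther away.
Largest k: floor((12 - q_1)/q_2) = floor((12 - 2)/7) = 1.
That gives (1*10 + 3)/(1*7 + 2) = 13/9.
Compare the errors: |x - 10/7| = |79*7 - 10*55|/(55*7) = 3/385, and |x - 13/9| = |79*9 - 13*55|/(55*9) = 4/495.
Cross-multiplying, 3*495 = 1485 < 1540 = 4*385, so 3/385 is smaller: the convergent 10/7 is closer to x than 13/9.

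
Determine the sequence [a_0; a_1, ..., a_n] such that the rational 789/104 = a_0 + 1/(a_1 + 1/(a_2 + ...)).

[7; 1, 1, 2, 2, 1, 1, 3]

Run the Euclidean algorithm on 789 and 104; the successive quotients are the partial quotients a_0, a_1, ... (each step inverts the fractional part left over by the previous one):
  789 = 7*104 + 61, so a_0 = 7.
  104 = 1*61 + 43, so a_1 = 1.
  61 = 1*43 + 18, so a_2 = 1.
  43 = 2*18 + 7, so a_3 = 2.
  18 = 2*7 + 4, so a_4 = 2.
  7 = 1*4 + 3, so a_5 = 1.
  4 = 1*3 + 1, so a_6 = 1.
  3 = 3*1 + 0, so a_7 = 3.
The remainder reaches 0 after 8 divisions, so the expansion has 8 partial quotients, read off in order.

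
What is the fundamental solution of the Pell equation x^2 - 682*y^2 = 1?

(x, y) = (1197901, 45870)

First expand sqrt(682) as a continued fraction. With x_i = (sqrt(682) + m_i)/d_i and (m_0, d_0) = (0, 1): a_0 = floor(sqrt(682)) = 26, since 26^2 = 676 <= 682 < 729 = 27^2.
Iterate m_{i+1} = d_i*a_i - m_i, d_{i+1} = (682 - m_{i+1}^2)/d_i, a_{i+1} = floor((a_0 + m_{i+1})/d_{i+1}):
  m_1 = 1*26 - 0 = 26, d_1 = (682 - 26^2)/1 = 6/1 = 6, a_1 = floor((26 + 26)/6) = 8.
  m_2 = 6*8 - 26 = 22, d_2 = (682 - 22^2)/6 = 198/6 = 33, a_2 = floor((26 + 22)/33) = 1.
  m_3 = 33*1 - 22 = 11, d_3 = (682 - 11^2)/33 = 561/33 = 17, a_3 = floor((26 + 11)/17) = 2.
  m_4 = 17*2 - 11 = 23, d_4 = (682 - 23^2)/17 = 153/17 = 9, a_4 = floor((26 + 23)/9) = 5.
  m_5 = 9*5 - 23 = 22, d_5 = (682 - 22^2)/9 = 198/9 = 22, a_5 = floor((26 + 22)/22) = 2.
  m_6 = 22*2 - 22 = 22, d_6 = (682 - 22^2)/22 = 198/22 = 9, a_6 = floor((26 + 22)/9) = 5.
  m_7 = 9*5 - 22 = 23, d_7 = (682 - 23^2)/9 = 153/9 = 17, a_7 = floor((26 + 23)/17) = 2.
  m_8 = 17*2 - 23 = 11, d_8 = (682 - 11^2)/17 = 561/17 = 33, a_8 = floor((26 + 11)/33) = 1.
  m_9 = 33*1 - 11 = 22, d_9 = (682 - 22^2)/33 = 198/33 = 6, a_9 = floor((26 + 22)/6) = 8.
  m_10 = 6*8 - 22 = 26, d_10 = (682 - 26^2)/6 = 6/6 = 1, a_10 = floor((26 + 26)/1) = 52.
  m_11 = 1*52 - 26 = 26, d_11 = (682 - 26^2)/1 = 6/1 = 6: (m_11, d_11) = (m_1, d_1) = (26, 6), so from here the quotients repeat a_1, ..., a_10; the period length is 10.
So sqrt(682) = [26; (8, 1, 2, 5, 2, 5, 2, 1, 8, 52)] with period length k = 10.
k is even, so the fundamental solution of x^2 - 682y^2 = 1 is (p_{k-1}, q_{k-1}) = (p_9, q_9); compute convergents through index 9.
Convergents (p_i = a_i*p_{i-1} + p_{i-2}, q_i = a_i*q_{i-1} + q_{i-2} with p_{-2}=0, p_{-1}=1, q_{-2}=1, q_{-1}=0):
  i=0: a_0=26, p_0 = 26*1 + 0 = 26, q_0 = 26*0 + 1 = 1.
  i=1: a_1=8, p_1 = 8*26 + 1 = 209, q_1 = 8*1 + 0 = 8.
  i=2: a_2=1, p_2 = 1*209 + 26 = 235, q_2 = 1*8 + 1 = 9.
  i=3: a_3=2, p_3 = 2*235 + 209 = 679, q_3 = 2*9 + 8 = 26.
  i=4: a_4=5, p_4 = 5*679 + 235 = 3630, q_4 = 5*26 + 9 = 139.
  i=5: a_5=2, p_5 = 2*3630 + 679 = 7939, q_5 = 2*139 + 26 = 304.
  i=6: a_6=5, p_6 = 5*7939 + 3630 = 43325, q_6 = 5*304 + 139 = 1659.
  i=7: a_7=2, p_7 = 2*43325 + 7939 = 94589, q_7 = 2*1659 + 304 = 3622.
  i=8: a_8=1, p_8 = 1*94589 + 43325 = 137914, q_8 = 1*3622 + 1659 = 5281.
  i=9: a_9=8, p_9 = 8*137914 + 94589 = 1197901, q_9 = 8*5281 + 3622 = 45870.
Check: 1197901^2 - 682*45870^2 = 1434966805801 - 1434966805800 = 1, so (x, y) = (1197901, 45870) solves the equation, and by the theorem it is the least positive solution.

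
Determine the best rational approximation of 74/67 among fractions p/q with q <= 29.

21/19

Expand x = 74/67 as a continued fraction with the Euclidean algorithm:
  74 = 1*67 + 7, so a_0 = 1.
  67 = 9*7 + 4, so a_1 = 9.
  7 = 1*4 + 3, so a_2 = 1.
  4 = 1*3 + 1, so a_3 = 1.
  3 = 3*1 + 0, so a_4 = 3.
so x = [1; 9, 1, 1, 3].
Convergents (p_i = a_i*p_{i-1} + p_{i-2}, q_i = a_i*q_{i-1} + q_{i-2} with p_{-2}=0, p_{-1}=1, q_{-2}=1, q_{-1}=0), until the denominator exceeds 29:
  i=0: a_0=1, p_0 = 1*1 + 0 = 1, q_0 = 1*0 + 1 = 1.
  i=1: a_1=9, p_1 = 9*1 + 1 = 10, q_1 = 9*1 + 0 = 9.
  i=2: a_2=1, p_2 = 1*10 + 1 = 11, q_2 = 1*9 + 1 = 10.
  i=3: a_3=1, p_3 = 1*11 + 10 = 21, q_3 = 1*10 + 9 = 19.
  i=4: a_4=3, p_4 = 3*21 + 11 = 74, q_4 = 3*19 + 10 = 67.
q_4 = 67 > 29, so the last convergent with denominator <= 29 is p_3/q_3 = 21/19.
The closest fraction with denominator <= 29 is either p_3/q_3 or the intermediate fraction (k*p_3 + p_2)/(k*q_3 + q_2) with the largest k >= 1 whose denominator stays <= 29; these approach x as k grows, and every other convergent or intermediate fraction in range is farther away.
Largest k: floor((29 - q_2)/q_3) = floor((29 - 10)/19) = 1.
That gives (1*21 + 11)/(1*19 + 10) = 32/29.
Compare the errors: |x - 21/19| = |74*19 - 21*67|/(67*19) = 1/1273, and |x - 32/29| = |74*29 - 32*67|/(67*29) = 2/1943.
Cross-multiplying, 1*1943 = 1943 < 2546 = 2*1273, so 1/1273 is smaller: the convergent 21/19 is closer to x than 32/29.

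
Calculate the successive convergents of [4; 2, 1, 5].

Using the convergent recurrence p_i = a_i*p_{i-1} + p_{i-2}, q_i = a_i*q_{i-1} + q_{i-2} with p_{-2}=0, p_{-1}=1, q_{-2}=1, q_{-1}=0:
  i=0: a_0=4, p_0 = 4*1 + 0 = 4, q_0 = 4*0 + 1 = 1.
  i=1: a_1=2, p_1 = 2*4 + 1 = 9, q_1 = 2*1 + 0 = 2.
  i=2: a_2=1, p_2 = 1*9 + 4 = 13, q_2 = 1*2 + 1 = 3.
  i=3: a_3=5, p_3 = 5*13 + 9 = 74, q_3 = 5*3 + 2 = 17.

4/1, 9/2, 13/3, 74/17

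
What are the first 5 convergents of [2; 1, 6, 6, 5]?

2/1, 3/1, 20/7, 123/43, 635/222

Using the convergent recurrence p_i = a_i*p_{i-1} + p_{i-2}, q_i = a_i*q_{i-1} + q_{i-2} with p_{-2}=0, p_{-1}=1, q_{-2}=1, q_{-1}=0:
  i=0: a_0=2, p_0 = 2*1 + 0 = 2, q_0 = 2*0 + 1 = 1.
  i=1: a_1=1, p_1 = 1*2 + 1 = 3, q_1 = 1*1 + 0 = 1.
  i=2: a_2=6, p_2 = 6*3 + 2 = 20, q_2 = 6*1 + 1 = 7.
  i=3: a_3=6, p_3 = 6*20 + 3 = 123, q_3 = 6*7 + 1 = 43.
  i=4: a_4=5, p_4 = 5*123 + 20 = 635, q_4 = 5*43 + 7 = 222.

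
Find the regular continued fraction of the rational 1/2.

[0; 2]

Run the Euclidean algorithm on 1 and 2; the successive quotients are the partial quotients a_0, a_1, ... (each step inverts the fractional part left over by the previous one):
  1 = 0*2 + 1, so a_0 = 0.
  2 = 2*1 + 0, so a_1 = 2.
The remainder reaches 0 after 2 divisions, so the expansion has 2 partial quotients, read off in order.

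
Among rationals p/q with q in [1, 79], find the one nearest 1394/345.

299/74

Expand x = 1394/345 as a continued fraction with the Euclidean algorithm:
  1394 = 4*345 + 14, so a_0 = 4.
  345 = 24*14 + 9, so a_1 = 24.
  14 = 1*9 + 5, so a_2 = 1.
  9 = 1*5 + 4, so a_3 = 1.
  5 = 1*4 + 1, so a_4 = 1.
  4 = 4*1 + 0, so a_5 = 4.
so x = [4; 24, 1, 1, 1, 4].
Convergents (p_i = a_i*p_{i-1} + p_{i-2}, q_i = a_i*q_{i-1} + q_{i-2} with p_{-2}=0, p_{-1}=1, q_{-2}=1, q_{-1}=0), until the denominator exceeds 79:
  i=0: a_0=4, p_0 = 4*1 + 0 = 4, q_0 = 4*0 + 1 = 1.
  i=1: a_1=24, p_1 = 24*4 + 1 = 97, q_1 = 24*1 + 0 = 24.
  i=2: a_2=1, p_2 = 1*97 + 4 = 101, q_2 = 1*24 + 1 = 25.
  i=3: a_3=1, p_3 = 1*101 + 97 = 198, q_3 = 1*25 + 24 = 49.
  i=4: a_4=1, p_4 = 1*198 + 101 = 299, q_4 = 1*49 + 25 = 74.
  i=5: a_5=4, p_5 = 4*299 + 198 = 1394, q_5 = 4*74 + 49 = 345.
q_5 = 345 > 79, so the last convergent with denominator <= 79 is p_4/q_4 = 299/74.
The closest fraction with denominator <= 79 is either p_4/q_4 or the intermediate fraction (k*p_4 + p_3)/(k*q_4 + q_3) with the largest k >= 1 whose denominator stays <= 79; these approach x as k grows, and every other convergent or intermediate fraction in range is farther away.
Largest k: floor((79 - q_3)/q_4) = floor((79 - 49)/74) = 0.
Since k = 0, no intermediate fraction beyond p_4/q_4 has denominator <= 79, so the convergent 299/74 is the closest (its error is |1394*74 - 299*345|/(345*74) = 1/25530).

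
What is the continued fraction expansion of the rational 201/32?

Run the Euclidean algorithm on 201 and 32; the successive quotients are the partial quotients a_0, a_1, ... (each step inverts the fractional part left over by the previous one):
  201 = 6*32 + 9, so a_0 = 6.
  32 = 3*9 + 5, so a_1 = 3.
  9 = 1*5 + 4, so a_2 = 1.
  5 = 1*4 + 1, so a_3 = 1.
  4 = 4*1 + 0, so a_4 = 4.
The remainder reaches 0 after 5 divisions, so the expansion has 5 partial quotients, read off in order.

[6; 3, 1, 1, 4]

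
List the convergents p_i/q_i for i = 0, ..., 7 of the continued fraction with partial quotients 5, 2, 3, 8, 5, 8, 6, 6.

5/1, 11/2, 38/7, 315/58, 1613/297, 13219/2434, 80927/14901, 498781/91840

Using the convergent recurrence p_i = a_i*p_{i-1} + p_{i-2}, q_i = a_i*q_{i-1} + q_{i-2} with p_{-2}=0, p_{-1}=1, q_{-2}=1, q_{-1}=0:
  i=0: a_0=5, p_0 = 5*1 + 0 = 5, q_0 = 5*0 + 1 = 1.
  i=1: a_1=2, p_1 = 2*5 + 1 = 11, q_1 = 2*1 + 0 = 2.
  i=2: a_2=3, p_2 = 3*11 + 5 = 38, q_2 = 3*2 + 1 = 7.
  i=3: a_3=8, p_3 = 8*38 + 11 = 315, q_3 = 8*7 + 2 = 58.
  i=4: a_4=5, p_4 = 5*315 + 38 = 1613, q_4 = 5*58 + 7 = 297.
  i=5: a_5=8, p_5 = 8*1613 + 315 = 13219, q_5 = 8*297 + 58 = 2434.
  i=6: a_6=6, p_6 = 6*13219 + 1613 = 80927, q_6 = 6*2434 + 297 = 14901.
  i=7: a_7=6, p_7 = 6*80927 + 13219 = 498781, q_7 = 6*14901 + 2434 = 91840.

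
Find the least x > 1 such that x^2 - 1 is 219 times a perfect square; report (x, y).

(x, y) = (74, 5)

First expand sqrt(219) as a continued fraction. With x_i = (sqrt(219) + m_i)/d_i and (m_0, d_0) = (0, 1): a_0 = floor(sqrt(219)) = 14, since 14^2 = 196 <= 219 < 225 = 15^2.
Iterate m_{i+1} = d_i*a_i - m_i, d_{i+1} = (219 - m_{i+1}^2)/d_i, a_{i+1} = floor((a_0 + m_{i+1})/d_{i+1}):
  m_1 = 1*14 - 0 = 14, d_1 = (219 - 14^2)/1 = 23/1 = 23, a_1 = floor((14 + 14)/23) = 1.
  m_2 = 23*1 - 14 = 9, d_2 = (219 - 9^2)/23 = 138/23 = 6, a_2 = floor((14 + 9)/6) = 3.
  m_3 = 6*3 - 9 = 9, d_3 = (219 - 9^2)/6 = 138/6 = 23, a_3 = floor((14 + 9)/23) = 1.
  m_4 = 23*1 - 9 = 14, d_4 = (219 - 14^2)/23 = 23/23 = 1, a_4 = floor((14 + 14)/1) = 28.
  m_5 = 1*28 - 14 = 14, d_5 = (219 - 14^2)/1 = 23/1 = 23: (m_5, d_5) = (m_1, d_1) = (14, 23), so from here the quotients repeat a_1, ..., a_4; the period length is 4.
So sqrt(219) = [14; (1, 3, 1, 28)] with period length k = 4.
k is even, so the fundamental solution of x^2 - 219y^2 = 1 is (p_{k-1}, q_{k-1}) = (p_3, q_3); compute convergents through index 3.
Convergents (p_i = a_i*p_{i-1} + p_{i-2}, q_i = a_i*q_{i-1} + q_{i-2} with p_{-2}=0, p_{-1}=1, q_{-2}=1, q_{-1}=0):
  i=0: a_0=14, p_0 = 14*1 + 0 = 14, q_0 = 14*0 + 1 = 1.
  i=1: a_1=1, p_1 = 1*14 + 1 = 15, q_1 = 1*1 + 0 = 1.
  i=2: a_2=3, p_2 = 3*15 + 14 = 59, q_2 = 3*1 + 1 = 4.
  i=3: a_3=1, p_3 = 1*59 + 15 = 74, q_3 = 1*4 + 1 = 5.
Check: 74^2 - 219*5^2 = 5476 - 5475 = 1, so (x, y) = (74, 5) solves the equation, and by the theorem it is the least positive solution.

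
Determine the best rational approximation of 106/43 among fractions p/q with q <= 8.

Expand x = 106/43 as a continued fraction with the Euclidean algorithm:
  106 = 2*43 + 20, so a_0 = 2.
  43 = 2*20 + 3, so a_1 = 2.
  20 = 6*3 + 2, so a_2 = 6.
  3 = 1*2 + 1, so a_3 = 1.
  2 = 2*1 + 0, so a_4 = 2.
so x = [2; 2, 6, 1, 2].
Convergents (p_i = a_i*p_{i-1} + p_{i-2}, q_i = a_i*q_{i-1} + q_{i-2} with p_{-2}=0, p_{-1}=1, q_{-2}=1, q_{-1}=0), until the denominator exceeds 8:
  i=0: a_0=2, p_0 = 2*1 + 0 = 2, q_0 = 2*0 + 1 = 1.
  i=1: a_1=2, p_1 = 2*2 + 1 = 5, q_1 = 2*1 + 0 = 2.
  i=2: a_2=6, p_2 = 6*5 + 2 = 32, q_2 = 6*2 + 1 = 13.
q_2 = 13 > 8, so the last convergent with denominator <= 8 is p_1/q_1 = 5/2.
The closest fraction with denominator <= 8 is either p_1/q_1 or the intermediate fraction (k*p_1 + p_0)/(k*q_1 + q_0) with the largest k >= 1 whose denominator stays <= 8; these approach x as k grows, and every other convergent or intermediate fraction in range is farther away.
Largest k: floor((8 - q_0)/q_1) = floor((8 - 1)/2) = 3.
That gives (3*5 + 2)/(3*2 + 1) = 17/7.
Compare the errors: |x - 5/2| = |106*2 - 5*43|/(43*2) = 3/86, and |x - 17/7| = |106*7 - 17*43|/(43*7) = 11/301.
Cross-multiplying, 3*301 = 903 < 946 = 11*86, so 3/86 is smaller: the convergent 5/2 is closer to x than 17/7.

5/2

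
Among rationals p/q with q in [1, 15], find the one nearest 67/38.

23/13

Expand x = 67/38 as a continued fraction with the Euclidean algorithm:
  67 = 1*38 + 29, so a_0 = 1.
  38 = 1*29 + 9, so a_1 = 1.
  29 = 3*9 + 2, so a_2 = 3.
  9 = 4*2 + 1, so a_3 = 4.
  2 = 2*1 + 0, so a_4 = 2.
so x = [1; 1, 3, 4, 2].
Convergents (p_i = a_i*p_{i-1} + p_{i-2}, q_i = a_i*q_{i-1} + q_{i-2} with p_{-2}=0, p_{-1}=1, q_{-2}=1, q_{-1}=0), until the denominator exceeds 15:
  i=0: a_0=1, p_0 = 1*1 + 0 = 1, q_0 = 1*0 + 1 = 1.
  i=1: a_1=1, p_1 = 1*1 + 1 = 2, q_1 = 1*1 + 0 = 1.
  i=2: a_2=3, p_2 = 3*2 + 1 = 7, q_2 = 3*1 + 1 = 4.
  i=3: a_3=4, p_3 = 4*7 + 2 = 30, q_3 = 4*4 + 1 = 17.
q_3 = 17 > 15, so the last convergent with denominator <= 15 is p_2/q_2 = 7/4.
The closest fraction with denominator <= 15 is either p_2/q_2 or the intermediate fraction (k*p_2 + p_1)/(k*q_2 + q_1) with the largest k >= 1 whose denominator stays <= 15; these approach x as k grows, and every other convergent or intermediate fraction in range is farther away.
Largest k: floor((15 - q_1)/q_2) = floor((15 - 1)/4) = 3.
That gives (3*7 + 2)/(3*4 + 1) = 23/13.
Compare the errors: |x - 7/4| = |67*4 - 7*38|/(38*4) = 2/152, and |x - 23/13| = |67*13 - 23*38|/(38*13) = 3/494.
Cross-multiplying, 3*152 = 456 < 988 = 2*494, so 3/494 is smaller: the intermediate fraction 23/13 is closer to x than 7/4.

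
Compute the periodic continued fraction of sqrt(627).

Write x_i = (sqrt(627) + m_i)/d_i with (m_0, d_0) = (0, 1). a_0 = floor(sqrt(627)) = 25, since 25^2 = 625 <= 627 < 676 = 26^2.
Iterate m_{i+1} = d_i*a_i - m_i, d_{i+1} = (627 - m_{i+1}^2)/d_i, a_{i+1} = floor((a_0 + m_{i+1})/d_{i+1}):
  m_1 = 1*25 - 0 = 25, d_1 = (627 - 25^2)/1 = 2/1 = 2, a_1 = floor((25 + 25)/2) = 25.
  m_2 = 2*25 - 25 = 25, d_2 = (627 - 25^2)/2 = 2/2 = 1, a_2 = floor((25 + 25)/1) = 50.
  m_3 = 1*50 - 25 = 25, d_3 = (627 - 25^2)/1 = 2/1 = 2: (m_3, d_3) = (m_1, d_1) = (25, 2), so from here the quotients repeat a_1, a_2; the period length is 2.
Hence the expansion of sqrt(627) is a_0 = 25 followed by the repeating block 25, 50 (period 2).

[25; (25, 50)]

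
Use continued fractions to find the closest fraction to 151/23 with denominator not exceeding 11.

Expand x = 151/23 as a continued fraction with the Euclidean algorithm:
  151 = 6*23 + 13, so a_0 = 6.
  23 = 1*13 + 10, so a_1 = 1.
  13 = 1*10 + 3, so a_2 = 1.
  10 = 3*3 + 1, so a_3 = 3.
  3 = 3*1 + 0, so a_4 = 3.
so x = [6; 1, 1, 3, 3].
Convergents (p_i = a_i*p_{i-1} + p_{i-2}, q_i = a_i*q_{i-1} + q_{i-2} with p_{-2}=0, p_{-1}=1, q_{-2}=1, q_{-1}=0), until the denominator exceeds 11:
  i=0: a_0=6, p_0 = 6*1 + 0 = 6, q_0 = 6*0 + 1 = 1.
  i=1: a_1=1, p_1 = 1*6 + 1 = 7, q_1 = 1*1 + 0 = 1.
  i=2: a_2=1, p_2 = 1*7 + 6 = 13, q_2 = 1*1 + 1 = 2.
  i=3: a_3=3, p_3 = 3*13 + 7 = 46, q_3 = 3*2 + 1 = 7.
  i=4: a_4=3, p_4 = 3*46 + 13 = 151, q_4 = 3*7 + 2 = 23.
q_4 = 23 > 11, so the last convergent with denominator <= 11 is p_3/q_3 = 46/7.
The closest fraction with denominator <= 11 is either p_3/q_3 or the intermediate fraction (k*p_3 + p_2)/(k*q_3 + q_2) with the largest k >= 1 whose denominator stays <= 11; these approach x as k grows, and every other convergent or intermediate fraction in range is farther away.
Largest k: floor((11 - q_2)/q_3) = floor((11 - 2)/7) = 1.
That gives (1*46 + 13)/(1*7 + 2) = 59/9.
Compare the errors: |x - 46/7| = |151*7 - 46*23|/(23*7) = 1/161, and |x - 59/9| = |151*9 - 59*23|/(23*9) = 2/207.
Cross-multiplying, 1*207 = 207 < 322 = 2*161, so 1/161 is smaller: the convergent 46/7 is closer to x than 59/9.

46/7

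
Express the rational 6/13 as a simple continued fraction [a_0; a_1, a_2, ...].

Run the Euclidean algorithm on 6 and 13; the successive quotients are the partial quotients a_0, a_1, ... (each step inverts the fractional part left over by the previous one):
  6 = 0*13 + 6, so a_0 = 0.
  13 = 2*6 + 1, so a_1 = 2.
  6 = 6*1 + 0, so a_2 = 6.
The remainder reaches 0 after 3 divisions, so the expansion has 3 partial quotients, read off in order.

[0; 2, 6]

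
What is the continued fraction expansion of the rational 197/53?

Run the Euclidean algorithm on 197 and 53; the successive quotients are the partial quotients a_0, a_1, ... (each step inverts the fractional part left over by the previous one):
  197 = 3*53 + 38, so a_0 = 3.
  53 = 1*38 + 15, so a_1 = 1.
  38 = 2*15 + 8, so a_2 = 2.
  15 = 1*8 + 7, so a_3 = 1.
  8 = 1*7 + 1, so a_4 = 1.
  7 = 7*1 + 0, so a_5 = 7.
The remainder reaches 0 after 6 divisions, so the expansion has 6 partial quotients, read off in order.

[3; 1, 2, 1, 1, 7]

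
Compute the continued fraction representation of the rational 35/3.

[11; 1, 2]

Run the Euclidean algorithm on 35 and 3; the successive quotients are the partial quotients a_0, a_1, ... (each step inverts the fractional part left over by the previous one):
  35 = 11*3 + 2, so a_0 = 11.
  3 = 1*2 + 1, so a_1 = 1.
  2 = 2*1 + 0, so a_2 = 2.
The remainder reaches 0 after 3 divisions, so the expansion has 3 partial quotients, read off in order.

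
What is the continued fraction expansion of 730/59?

[12; 2, 1, 2, 7]

Run the Euclidean algorithm on 730 and 59; the successive quotients are the partial quotients a_0, a_1, ... (each step inverts the fractional part left over by the previous one):
  730 = 12*59 + 22, so a_0 = 12.
  59 = 2*22 + 15, so a_1 = 2.
  22 = 1*15 + 7, so a_2 = 1.
  15 = 2*7 + 1, so a_3 = 2.
  7 = 7*1 + 0, so a_4 = 7.
The remainder reaches 0 after 5 divisions, so the expansion has 5 partial quotients, read off in order.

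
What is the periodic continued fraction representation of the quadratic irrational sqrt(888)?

[29; (1, 3, 1, 58)]

Write x_i = (sqrt(888) + m_i)/d_i with (m_0, d_0) = (0, 1). a_0 = floor(sqrt(888)) = 29, since 29^2 = 841 <= 888 < 900 = 30^2.
Iterate m_{i+1} = d_i*a_i - m_i, d_{i+1} = (888 - m_{i+1}^2)/d_i, a_{i+1} = floor((a_0 + m_{i+1})/d_{i+1}):
  m_1 = 1*29 - 0 = 29, d_1 = (888 - 29^2)/1 = 47/1 = 47, a_1 = floor((29 + 29)/47) = 1.
  m_2 = 47*1 - 29 = 18, d_2 = (888 - 18^2)/47 = 564/47 = 12, a_2 = floor((29 + 18)/12) = 3.
  m_3 = 12*3 - 18 = 18, d_3 = (888 - 18^2)/12 = 564/12 = 47, a_3 = floor((29 + 18)/47) = 1.
  m_4 = 47*1 - 18 = 29, d_4 = (888 - 29^2)/47 = 47/47 = 1, a_4 = floor((29 + 29)/1) = 58.
  m_5 = 1*58 - 29 = 29, d_5 = (888 - 29^2)/1 = 47/1 = 47: (m_5, d_5) = (m_1, d_1) = (29, 47), so from here the quotients repeat a_1, ..., a_4; the period length is 4.
Hence the expansion of sqrt(888) is a_0 = 29 followed by the repeating block 1, 3, 1, 58 (period 4).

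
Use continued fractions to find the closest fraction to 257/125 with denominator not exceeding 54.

37/18

Expand x = 257/125 as a continued fraction with the Euclidean algorithm:
  257 = 2*125 + 7, so a_0 = 2.
  125 = 17*7 + 6, so a_1 = 17.
  7 = 1*6 + 1, so a_2 = 1.
  6 = 6*1 + 0, so a_3 = 6.
so x = [2; 17, 1, 6].
Convergents (p_i = a_i*p_{i-1} + p_{i-2}, q_i = a_i*q_{i-1} + q_{i-2} with p_{-2}=0, p_{-1}=1, q_{-2}=1, q_{-1}=0), until the denominator exceeds 54:
  i=0: a_0=2, p_0 = 2*1 + 0 = 2, q_0 = 2*0 + 1 = 1.
  i=1: a_1=17, p_1 = 17*2 + 1 = 35, q_1 = 17*1 + 0 = 17.
  i=2: a_2=1, p_2 = 1*35 + 2 = 37, q_2 = 1*17 + 1 = 18.
  i=3: a_3=6, p_3 = 6*37 + 35 = 257, q_3 = 6*18 + 17 = 125.
q_3 = 125 > 54, so the last convergent with denominator <= 54 is p_2/q_2 = 37/18.
The closest fraction with denominator <= 54 is either p_2/q_2 or the intermediate fraction (k*p_2 + p_1)/(k*q_2 + q_1) with the largest k >= 1 whose denominator stays <= 54; these approach x as k grows, and every other convergent or intermediate fraction in range is farther away.
Largest k: floor((54 - q_1)/q_2) = floor((54 - 17)/18) = 2.
That gives (2*37 + 35)/(2*18 + 17) = 109/53.
Compare the errors: |x - 37/18| = |257*18 - 37*125|/(125*18) = 1/2250, and |x - 109/53| = |257*53 - 109*125|/(125*53) = 4/6625.
Cross-multiplying, 1*6625 = 6625 < 9000 = 4*2250, so 1/2250 is smaller: the convergent 37/18 is closer to x than 109/53.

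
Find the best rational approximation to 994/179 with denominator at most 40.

Expand x = 994/179 as a continued fraction with the Euclidean algorithm:
  994 = 5*179 + 99, so a_0 = 5.
  179 = 1*99 + 80, so a_1 = 1.
  99 = 1*80 + 19, so a_2 = 1.
  80 = 4*19 + 4, so a_3 = 4.
  19 = 4*4 + 3, so a_4 = 4.
  4 = 1*3 + 1, so a_5 = 1.
  3 = 3*1 + 0, so a_6 = 3.
so x = [5; 1, 1, 4, 4, 1, 3].
Convergents (p_i = a_i*p_{i-1} + p_{i-2}, q_i = a_i*q_{i-1} + q_{i-2} with p_{-2}=0, p_{-1}=1, q_{-2}=1, q_{-1}=0), until the denominator exceeds 40:
  i=0: a_0=5, p_0 = 5*1 + 0 = 5, q_0 = 5*0 + 1 = 1.
  i=1: a_1=1, p_1 = 1*5 + 1 = 6, q_1 = 1*1 + 0 = 1.
  i=2: a_2=1, p_2 = 1*6 + 5 = 11, q_2 = 1*1 + 1 = 2.
  i=3: a_3=4, p_3 = 4*11 + 6 = 50, q_3 = 4*2 + 1 = 9.
  i=4: a_4=4, p_4 = 4*50 + 11 = 211, q_4 = 4*9 + 2 = 38.
  i=5: a_5=1, p_5 = 1*211 + 50 = 261, q_5 = 1*38 + 9 = 47.
q_5 = 47 > 40, so the last convergent with denominator <= 40 is p_4/q_4 = 211/38.
The closest fraction with denominator <= 40 is either p_4/q_4 or the intermediate fraction (k*p_4 + p_3)/(k*q_4 + q_3) with the largest k >= 1 whose denominator stays <= 40; these approach x as k grows, and every other convergent or intermediate fraction in range is farther away.
Largest k: floor((40 - q_3)/q_4) = floor((40 - 9)/38) = 0.
Since k = 0, no intermediate fraction beyond p_4/q_4 has denominator <= 40, so the convergent 211/38 is the closest (its error is |994*38 - 211*179|/(179*38) = 3/6802).

211/38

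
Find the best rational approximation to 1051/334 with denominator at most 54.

Expand x = 1051/334 as a continued fraction with the Euclidean algorithm:
  1051 = 3*334 + 49, so a_0 = 3.
  334 = 6*49 + 40, so a_1 = 6.
  49 = 1*40 + 9, so a_2 = 1.
  40 = 4*9 + 4, so a_3 = 4.
  9 = 2*4 + 1, so a_4 = 2.
  4 = 4*1 + 0, so a_5 = 4.
so x = [3; 6, 1, 4, 2, 4].
Convergents (p_i = a_i*p_{i-1} + p_{i-2}, q_i = a_i*q_{i-1} + q_{i-2} with p_{-2}=0, p_{-1}=1, q_{-2}=1, q_{-1}=0), until the denominator exceeds 54:
  i=0: a_0=3, p_0 = 3*1 + 0 = 3, q_0 = 3*0 + 1 = 1.
  i=1: a_1=6, p_1 = 6*3 + 1 = 19, q_1 = 6*1 + 0 = 6.
  i=2: a_2=1, p_2 = 1*19 + 3 = 22, q_2 = 1*6 + 1 = 7.
  i=3: a_3=4, p_3 = 4*22 + 19 = 107, q_3 = 4*7 + 6 = 34.
  i=4: a_4=2, p_4 = 2*107 + 22 = 236, q_4 = 2*34 + 7 = 75.
q_4 = 75 > 54, so the last convergent with denominator <= 54 is p_3/q_3 = 107/34.
The closest fraction with denominator <= 54 is either p_3/q_3 or the intermediate fraction (k*p_3 + p_2)/(k*q_3 + q_2) with the largest k >= 1 whose denominator stays <= 54; these approach x as k grows, and every other convergent or intermediate fraction in range is farther away.
Largest k: floor((54 - q_2)/q_3) = floor((54 - 7)/34) = 1.
That gives (1*107 + 22)/(1*34 + 7) = 129/41.
Compare the errors: |x - 107/34| = |1051*34 - 107*334|/(334*34) = 4/11356, and |x - 129/41| = |1051*41 - 129*334|/(334*41) = 5/13694.
Cross-multiplying, 4*13694 = 54776 < 56780 = 5*11356, so 4/11356 is smaller: the convergent 107/34 is closer to x than 129/41.

107/34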